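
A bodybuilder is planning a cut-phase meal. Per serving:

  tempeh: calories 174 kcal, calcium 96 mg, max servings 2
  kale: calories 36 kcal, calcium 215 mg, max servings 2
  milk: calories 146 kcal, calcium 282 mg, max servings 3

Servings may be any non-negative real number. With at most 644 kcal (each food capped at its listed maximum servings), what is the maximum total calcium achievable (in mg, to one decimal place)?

Calcium per kcal: kale 5.972, milk 1.932, tempeh 0.5517.
Take 2 servings of kale: uses 72 kcal, +430.0 mg calcium (running total 430.0 mg).
Take 3 servings of milk: uses 438 kcal, +846.0 mg calcium (running total 1276.0 mg).
Take 0.7701 servings of tempeh: uses 134 kcal, +73.9 mg calcium (running total 1349.9 mg).
Greedy by best ratio exhausts the calories allowance optimally: 1349.9 mg.

1349.9 mg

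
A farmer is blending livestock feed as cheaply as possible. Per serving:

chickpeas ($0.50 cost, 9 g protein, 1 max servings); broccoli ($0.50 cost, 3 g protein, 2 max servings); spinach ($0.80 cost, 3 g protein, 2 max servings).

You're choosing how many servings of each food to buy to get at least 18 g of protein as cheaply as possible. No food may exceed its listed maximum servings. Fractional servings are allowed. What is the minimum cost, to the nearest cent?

Cost per g of protein: chickpeas $0.0556, broccoli $0.1667, spinach $0.2667.
Take 1 serving of chickpeas: +9.0 g protein for $0.50 (total $0.50, still need 9.0 g).
Take 2 servings of broccoli: +6.0 g protein for $1.00 (total $1.50, still need 3.0 g).
Take 1 serving of spinach: +3.0 g protein for $0.80 (total $2.30, still need 0.0 g).
Greedy by cheapest-per-g is optimal for a single linear constraint, so the minimum cost is $2.30.

$2.30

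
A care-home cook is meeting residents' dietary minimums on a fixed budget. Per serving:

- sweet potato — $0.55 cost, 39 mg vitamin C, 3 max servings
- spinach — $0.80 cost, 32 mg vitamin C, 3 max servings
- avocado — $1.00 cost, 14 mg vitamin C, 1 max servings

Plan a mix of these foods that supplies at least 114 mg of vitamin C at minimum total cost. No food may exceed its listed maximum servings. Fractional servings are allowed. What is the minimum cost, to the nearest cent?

$1.61

Cost per mg of vitamin C: sweet potato $0.0141, spinach $0.0250, avocado $0.0714.
Take 2.923 servings of sweet potato: +114.0 mg vitamin C for $1.61 (total $1.61, still need 0.0 mg).
Greedy by cheapest-per-mg is optimal for a single linear constraint, so the minimum cost is $1.61.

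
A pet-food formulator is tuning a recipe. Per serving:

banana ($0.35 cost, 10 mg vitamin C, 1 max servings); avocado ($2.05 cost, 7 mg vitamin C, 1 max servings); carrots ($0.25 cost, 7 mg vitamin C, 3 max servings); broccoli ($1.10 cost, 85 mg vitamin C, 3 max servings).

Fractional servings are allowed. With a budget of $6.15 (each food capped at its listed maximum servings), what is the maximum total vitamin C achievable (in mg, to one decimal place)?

292.0 mg

Vitamin C per dollar: broccoli 77.27, banana 28.57, carrots 28, avocado 3.415.
Take 3 servings of broccoli: spends $3.30, +255.0 mg vitamin C (running total 255.0 mg).
Take 1 serving of banana: spends $0.35, +10.0 mg vitamin C (running total 265.0 mg).
Take 3 servings of carrots: spends $0.75, +21.0 mg vitamin C (running total 286.0 mg).
Take 0.8537 servings of avocado: spends $1.75, +6.0 mg vitamin C (running total 292.0 mg).
Greedy by best ratio exhausts the cost allowance optimally: 292.0 mg.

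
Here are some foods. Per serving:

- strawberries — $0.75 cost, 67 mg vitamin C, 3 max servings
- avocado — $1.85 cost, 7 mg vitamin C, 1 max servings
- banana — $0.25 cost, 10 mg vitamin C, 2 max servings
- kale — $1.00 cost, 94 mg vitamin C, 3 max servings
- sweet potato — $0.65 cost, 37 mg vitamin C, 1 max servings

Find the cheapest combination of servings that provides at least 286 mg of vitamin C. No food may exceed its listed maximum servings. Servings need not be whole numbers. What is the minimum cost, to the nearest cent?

Cost per mg of vitamin C: kale $0.0106, strawberries $0.0112, sweet potato $0.0176, banana $0.0250, avocado $0.2643.
Take 3 servings of kale: +282.0 mg vitamin C for $3.00 (total $3.00, still need 4.0 mg).
Take 0.0597 servings of strawberries: +4.0 mg vitamin C for $0.04 (total $3.04, still need 0.0 mg).
Greedy by cheapest-per-mg is optimal for a single linear constraint, so the minimum cost is $3.04.

$3.04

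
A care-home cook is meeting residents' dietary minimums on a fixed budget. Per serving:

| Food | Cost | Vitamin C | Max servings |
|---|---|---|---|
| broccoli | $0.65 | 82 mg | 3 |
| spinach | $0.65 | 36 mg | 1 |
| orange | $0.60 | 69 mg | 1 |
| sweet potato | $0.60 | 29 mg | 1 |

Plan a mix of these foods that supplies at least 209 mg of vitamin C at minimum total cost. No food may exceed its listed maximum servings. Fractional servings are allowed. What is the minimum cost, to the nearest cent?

$1.66

Cost per mg of vitamin C: broccoli $0.0079, orange $0.0087, spinach $0.0181, sweet potato $0.0207.
Take 2.549 servings of broccoli: +209.0 mg vitamin C for $1.66 (total $1.66, still need 0.0 mg).
Filling from the cheapest source first is optimal under one linear minimum: $1.66.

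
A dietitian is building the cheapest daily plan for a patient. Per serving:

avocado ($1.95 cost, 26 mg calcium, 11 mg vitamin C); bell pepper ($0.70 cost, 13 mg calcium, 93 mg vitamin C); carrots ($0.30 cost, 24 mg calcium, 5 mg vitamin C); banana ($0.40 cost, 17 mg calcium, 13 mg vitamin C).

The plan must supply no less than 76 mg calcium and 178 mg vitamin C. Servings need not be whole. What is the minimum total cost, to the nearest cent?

An LP optimum is at a vertex; with two nutrient constraints at most two foods are used. Check each candidate.
avocado only: max(76/26, 178/11) = 16.18 servings → $31.55.
bell pepper only: max(76/13, 178/93) = 5.846 servings → $4.09.
carrots only: max(76/24, 178/5) = 35.6 servings → $10.68.
banana only: max(76/17, 178/13) = 13.69 servings → $5.48.
avocado + bell pepper with both tight: 2.09 servings and 1.667 servings → $5.24.
avocado + carrots: intersection lies outside the first quadrant.
avocado + banana: the both-tight solution has a negative serving — not a feasible corner.
bell pepper + carrots with both tight: 1.796 servings and 2.194 servings → $1.92.
bell pepper + banana with both tight: 1.443 servings and 3.367 servings → $2.36.
carrots + banana: intersection lies outside the first quadrant.
Cheapest feasible corner: $1.92.

$1.92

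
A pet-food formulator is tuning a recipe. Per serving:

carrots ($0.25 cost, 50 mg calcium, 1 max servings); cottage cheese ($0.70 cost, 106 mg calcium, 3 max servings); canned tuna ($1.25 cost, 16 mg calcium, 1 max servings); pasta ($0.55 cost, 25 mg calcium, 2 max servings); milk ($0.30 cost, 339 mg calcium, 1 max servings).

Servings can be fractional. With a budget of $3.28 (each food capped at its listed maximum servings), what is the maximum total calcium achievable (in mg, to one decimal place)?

735.6 mg

Calcium per dollar: milk 1130, carrots 200, cottage cheese 151.4, pasta 45.45, canned tuna 12.8.
Take 1 serving of milk: spends $0.30, +339.0 mg calcium (running total 339.0 mg).
Take 1 serving of carrots: spends $0.25, +50.0 mg calcium (running total 389.0 mg).
Take 3 servings of cottage cheese: spends $2.10, +318.0 mg calcium (running total 707.0 mg).
Take 1.145 servings of pasta: spends $0.63, +28.6 mg calcium (running total 735.6 mg).
Greedy by best ratio exhausts the cost allowance optimally: 735.6 mg.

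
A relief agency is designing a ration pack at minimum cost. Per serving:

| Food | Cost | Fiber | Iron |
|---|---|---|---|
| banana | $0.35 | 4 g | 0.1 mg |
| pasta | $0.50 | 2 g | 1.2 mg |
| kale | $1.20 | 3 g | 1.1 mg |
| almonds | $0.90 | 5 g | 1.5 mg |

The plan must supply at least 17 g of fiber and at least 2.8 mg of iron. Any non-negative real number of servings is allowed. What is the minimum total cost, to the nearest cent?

With two linear requirements the optimum uses one or two foods; enumerate the corners.
banana only: max(17/4, 2.8/0.1) = 28 servings → $9.80.
pasta only: max(17/2, 2.8/1.2) = 8.5 servings → $4.25.
kale only: max(17/3, 2.8/1.1) = 5.667 servings → $6.80.
almonds only: max(17/5, 2.8/1.5) = 3.4 servings → $3.06.
banana + pasta with both tight: 3.217 servings and 2.065 servings → $2.16.
banana + kale with both tight: 2.512 servings and 2.317 servings → $3.66.
banana + almonds with both tight: 2.091 servings and 1.727 servings → $2.29.
pasta + kale: intersection lies outside the first quadrant.
pasta + almonds with both targets exact would need a negative amount; discard.
kale + almonds with both targets exact would need a negative amount; discard.
So the least-cost plan costs $2.16.

$2.16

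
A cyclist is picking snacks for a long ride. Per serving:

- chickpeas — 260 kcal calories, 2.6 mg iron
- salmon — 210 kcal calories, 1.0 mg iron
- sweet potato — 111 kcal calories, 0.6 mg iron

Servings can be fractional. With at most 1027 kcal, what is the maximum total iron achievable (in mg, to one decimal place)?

Iron per kcal: chickpeas 0.01, sweet potato 0.005405, salmon 0.004762.
With no serving limits, spend the whole calories allowance on chickpeas: 1027 kcal / 260 kcal × 2.6 mg = 10.3 mg.

10.3 mg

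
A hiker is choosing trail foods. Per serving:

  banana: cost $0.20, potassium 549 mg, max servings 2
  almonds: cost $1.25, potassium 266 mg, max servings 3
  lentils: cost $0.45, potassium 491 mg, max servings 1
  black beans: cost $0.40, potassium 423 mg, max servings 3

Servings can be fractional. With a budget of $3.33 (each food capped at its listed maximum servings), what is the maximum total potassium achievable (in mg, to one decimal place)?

3130.4 mg

Potassium per dollar: banana 2745, lentils 1091, black beans 1058, almonds 212.8.
Take 2 servings of banana: spends $0.40, +1098.0 mg potassium (running total 1098.0 mg).
Take 1 serving of lentils: spends $0.45, +491.0 mg potassium (running total 1589.0 mg).
Take 3 servings of black beans: spends $1.20, +1269.0 mg potassium (running total 2858.0 mg).
Take 1.024 servings of almonds: spends $1.28, +272.4 mg potassium (running total 3130.4 mg).
Greedy by best ratio exhausts the cost allowance optimally: 3130.4 mg.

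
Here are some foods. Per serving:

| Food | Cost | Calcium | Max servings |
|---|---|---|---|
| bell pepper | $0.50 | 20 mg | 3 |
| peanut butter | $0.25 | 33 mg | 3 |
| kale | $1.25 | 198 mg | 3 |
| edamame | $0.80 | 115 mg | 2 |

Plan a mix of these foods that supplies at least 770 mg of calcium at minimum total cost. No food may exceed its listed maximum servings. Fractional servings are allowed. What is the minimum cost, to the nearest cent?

$4.97

Cost per mg of calcium: kale $0.0063, edamame $0.0070, peanut butter $0.0076, bell pepper $0.0250.
Take 3 servings of kale: +594.0 mg calcium for $3.75 (total $3.75, still need 176.0 mg).
Take 1.53 servings of edamame: +176.0 mg calcium for $1.22 (total $4.97, still need 0.0 mg).
Greedy by cheapest-per-mg is optimal for a single linear constraint, so the minimum cost is $4.97.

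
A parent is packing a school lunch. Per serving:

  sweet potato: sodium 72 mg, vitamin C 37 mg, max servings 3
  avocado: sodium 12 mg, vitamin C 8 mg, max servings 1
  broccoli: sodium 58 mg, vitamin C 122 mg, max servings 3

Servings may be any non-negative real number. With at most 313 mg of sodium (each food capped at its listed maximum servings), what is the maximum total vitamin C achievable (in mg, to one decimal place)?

Vitamin C per mg sodium: broccoli 2.103, avocado 0.6667, sweet potato 0.5139.
Take 3 servings of broccoli: uses 174 mg sodium, +366.0 mg vitamin C (running total 366.0 mg).
Take 1 serving of avocado: uses 12 mg sodium, +8.0 mg vitamin C (running total 374.0 mg).
Take 1.764 servings of sweet potato: uses 127 mg sodium, +65.3 mg vitamin C (running total 439.3 mg).
Filling greedily by vitamin C-per-mg sodium is optimal for one linear limit, giving 439.3 mg.

439.3 mg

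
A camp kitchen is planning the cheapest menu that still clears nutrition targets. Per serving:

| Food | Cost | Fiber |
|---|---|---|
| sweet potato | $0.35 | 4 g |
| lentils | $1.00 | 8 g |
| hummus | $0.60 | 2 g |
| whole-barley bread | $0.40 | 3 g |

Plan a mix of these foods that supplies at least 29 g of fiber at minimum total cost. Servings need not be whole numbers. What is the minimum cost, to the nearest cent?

Cost per g of fiber: sweet potato $0.0875, lentils $0.1250, whole-barley bread $0.1333, hummus $0.3000.
With no serving limits, use only sweet potato: 29 g / 4 g = 7.25 servings × $0.35 = $2.54.

$2.54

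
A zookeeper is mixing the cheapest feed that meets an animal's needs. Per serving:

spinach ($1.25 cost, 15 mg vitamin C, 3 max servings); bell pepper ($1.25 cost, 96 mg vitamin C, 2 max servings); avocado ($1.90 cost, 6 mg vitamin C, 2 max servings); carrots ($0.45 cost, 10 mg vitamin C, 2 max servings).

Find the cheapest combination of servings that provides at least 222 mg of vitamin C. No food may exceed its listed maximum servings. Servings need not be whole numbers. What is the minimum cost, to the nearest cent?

$4.23

Cost per mg of vitamin C: bell pepper $0.0130, carrots $0.0450, spinach $0.0833, avocado $0.3167.
Take 2 servings of bell pepper: +192.0 mg vitamin C for $2.50 (total $2.50, still need 30.0 mg).
Take 2 servings of carrots: +20.0 mg vitamin C for $0.90 (total $3.40, still need 10.0 mg).
Take 0.6667 servings of spinach: +10.0 mg vitamin C for $0.83 (total $4.23, still need 0.0 mg).
Filling from the cheapest source first is optimal under one linear minimum: $4.23.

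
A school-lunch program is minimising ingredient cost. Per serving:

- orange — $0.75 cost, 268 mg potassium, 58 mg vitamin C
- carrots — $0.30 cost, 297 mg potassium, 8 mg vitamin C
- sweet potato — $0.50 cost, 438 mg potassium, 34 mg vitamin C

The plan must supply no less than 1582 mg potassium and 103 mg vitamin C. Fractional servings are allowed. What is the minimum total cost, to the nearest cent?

$1.75

orange only: max(1582/268, 103/58) = 5.903 servings → $4.43.
carrots only: max(1582/297, 103/8) = 12.88 servings → $3.86.
sweet potato only: max(1582/438, 103/34) = 3.612 servings → $1.81.
orange + carrots with both tight: 1.189 servings and 4.254 servings → $2.17.
orange + sweet potato: the both-tight solution has a negative serving — not a feasible corner.
carrots + sweet potato with both tight: 1.315 servings and 2.72 servings → $1.75.
So the least-cost plan costs $1.75.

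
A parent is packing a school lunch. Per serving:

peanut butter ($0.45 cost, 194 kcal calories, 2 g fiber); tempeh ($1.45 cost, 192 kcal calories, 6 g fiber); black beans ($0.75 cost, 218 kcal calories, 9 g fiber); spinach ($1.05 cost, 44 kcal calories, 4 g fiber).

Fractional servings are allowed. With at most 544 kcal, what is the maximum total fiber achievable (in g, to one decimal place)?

49.5 g

Fiber per kcal: spinach 0.09091, black beans 0.04128, tempeh 0.03125, peanut butter 0.01031.
With no serving limits, spend the whole calories allowance on spinach: 544 kcal / 44 kcal × 4 g = 49.5 g.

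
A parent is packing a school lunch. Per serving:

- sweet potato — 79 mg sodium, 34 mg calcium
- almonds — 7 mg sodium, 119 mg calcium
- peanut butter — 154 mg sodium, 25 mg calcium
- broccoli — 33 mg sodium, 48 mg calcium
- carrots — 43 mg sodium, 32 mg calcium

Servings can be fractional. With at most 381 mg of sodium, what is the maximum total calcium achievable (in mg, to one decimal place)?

Calcium per mg sodium: almonds 17, broccoli 1.455, carrots 0.7442, sweet potato 0.4304, peanut butter 0.1623.
With no serving limits, spend the whole sodium allowance on almonds: 381 mg / 7 mg × 119 mg = 6477.0 mg.

6477.0 mg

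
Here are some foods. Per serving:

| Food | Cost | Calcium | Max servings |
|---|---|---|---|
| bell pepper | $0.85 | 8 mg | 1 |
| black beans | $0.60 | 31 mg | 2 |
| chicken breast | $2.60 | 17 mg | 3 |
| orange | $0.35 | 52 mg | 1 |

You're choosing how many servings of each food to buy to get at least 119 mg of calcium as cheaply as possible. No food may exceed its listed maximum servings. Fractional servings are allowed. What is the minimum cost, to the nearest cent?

$2.08

Cost per mg of calcium: orange $0.0067, black beans $0.0194, bell pepper $0.1062, chicken breast $0.1529.
Take 1 serving of orange: +52.0 mg calcium for $0.35 (total $0.35, still need 67.0 mg).
Take 2 servings of black beans: +62.0 mg calcium for $1.20 (total $1.55, still need 5.0 mg).
Take 0.625 servings of bell pepper: +5.0 mg calcium for $0.53 (total $2.08, still need 0.0 mg).
Filling from the cheapest source first is optimal under one linear minimum: $2.08.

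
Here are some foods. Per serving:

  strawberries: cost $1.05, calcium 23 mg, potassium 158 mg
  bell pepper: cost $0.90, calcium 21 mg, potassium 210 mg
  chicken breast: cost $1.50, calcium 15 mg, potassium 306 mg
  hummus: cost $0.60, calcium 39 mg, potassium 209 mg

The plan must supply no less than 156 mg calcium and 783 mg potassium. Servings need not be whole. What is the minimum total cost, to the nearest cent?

$2.40

An LP optimum is at a vertex; with two nutrient constraints at most two foods are used. Check each candidate.
strawberries only: max(156/23, 783/158) = 6.783 servings → $7.12.
bell pepper only: max(156/21, 783/210) = 7.429 servings → $6.69.
chicken breast only: max(156/15, 783/306) = 10.4 servings → $15.60.
hummus only: max(156/39, 783/209) = 4 servings → $2.40.
strawberries + bell pepper with both targets exact would need a negative amount; discard.
strawberries + chicken breast: the both-tight solution has a negative serving — not a feasible corner.
strawberries + hummus: the both-tight solution has a negative serving — not a feasible corner.
bell pepper + chicken breast: the both-tight solution has a negative serving — not a feasible corner.
bell pepper + hummus: intersection lies outside the first quadrant.
chicken breast + hummus: the both-tight solution has a negative serving — not a feasible corner.
The minimum over all feasible corners is $2.40.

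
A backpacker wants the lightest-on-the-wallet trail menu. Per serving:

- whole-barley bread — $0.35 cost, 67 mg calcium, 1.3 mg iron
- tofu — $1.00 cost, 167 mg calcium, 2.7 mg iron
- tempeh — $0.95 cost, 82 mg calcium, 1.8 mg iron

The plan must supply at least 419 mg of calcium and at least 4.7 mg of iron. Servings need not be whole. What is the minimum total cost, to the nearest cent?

$2.19

At the optimum either one food covers both requirements or two foods hit both targets exactly; no other combination can be cheaper.
whole-barley bread only: max(419/67, 4.7/1.3) = 6.254 servings → $2.19.
tofu only: max(419/167, 4.7/2.7) = 2.509 servings → $2.51.
tempeh only: max(419/82, 4.7/1.8) = 5.11 servings → $4.85.
whole-barley bread + tofu: intersection lies outside the first quadrant.
whole-barley bread + tempeh: the both-tight solution has a negative serving — not a feasible corner.
tofu + tempeh: the both-tight solution has a negative serving — not a feasible corner.
So the least-cost plan costs $2.19.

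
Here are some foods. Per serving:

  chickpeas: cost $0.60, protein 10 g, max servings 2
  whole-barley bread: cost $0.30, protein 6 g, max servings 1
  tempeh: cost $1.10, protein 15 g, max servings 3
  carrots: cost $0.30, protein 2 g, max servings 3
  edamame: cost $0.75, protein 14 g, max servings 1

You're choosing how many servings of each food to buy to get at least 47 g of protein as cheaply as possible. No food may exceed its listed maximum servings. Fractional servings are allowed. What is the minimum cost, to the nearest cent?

$2.76

Cost per g of protein: whole-barley bread $0.0500, edamame $0.0536, chickpeas $0.0600, tempeh $0.0733, carrots $0.1500.
Take 1 serving of whole-barley bread: +6.0 g protein for $0.30 (total $0.30, still need 41.0 g).
Take 1 serving of edamame: +14.0 g protein for $0.75 (total $1.05, still need 27.0 g).
Take 2 servings of chickpeas: +20.0 g protein for $1.20 (total $2.25, still need 7.0 g).
Take 0.4667 servings of tempeh: +7.0 g protein for $0.51 (total $2.76, still need 0.0 g).
Greedy by cheapest-per-g is optimal for a single linear constraint, so the minimum cost is $2.76.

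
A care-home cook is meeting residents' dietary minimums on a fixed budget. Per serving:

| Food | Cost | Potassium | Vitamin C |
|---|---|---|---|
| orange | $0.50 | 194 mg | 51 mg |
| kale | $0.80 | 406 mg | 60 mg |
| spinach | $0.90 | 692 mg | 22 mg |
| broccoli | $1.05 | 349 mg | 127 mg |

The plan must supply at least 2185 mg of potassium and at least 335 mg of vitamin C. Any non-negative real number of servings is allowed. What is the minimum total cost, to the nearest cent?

$4.21

With two linear requirements the optimum uses one or two foods; enumerate the corners.
orange only: max(2185/194, 335/51) = 11.26 servings → $5.63.
kale only: max(2185/406, 335/60) = 5.583 servings → $4.47.
spinach only: max(2185/692, 335/22) = 15.23 servings → $13.70.
broccoli only: max(2185/349, 335/127) = 6.261 servings → $6.57.
orange + kale with both tight: 0.5416 servings and 5.123 servings → $4.37.
orange + spinach with both tight: 5.923 servings and 1.497 servings → $4.31.
orange + broccoli with both targets exact would need a negative amount; discard.
kale + spinach with both targets exact would need a negative amount; discard.
kale + broccoli with both tight: 5.244 servings and 0.1603 servings → $4.36.
spinach + broccoli with both tight: 2.002 servings and 2.291 servings → $4.21.
The minimum over all feasible corners is $4.21.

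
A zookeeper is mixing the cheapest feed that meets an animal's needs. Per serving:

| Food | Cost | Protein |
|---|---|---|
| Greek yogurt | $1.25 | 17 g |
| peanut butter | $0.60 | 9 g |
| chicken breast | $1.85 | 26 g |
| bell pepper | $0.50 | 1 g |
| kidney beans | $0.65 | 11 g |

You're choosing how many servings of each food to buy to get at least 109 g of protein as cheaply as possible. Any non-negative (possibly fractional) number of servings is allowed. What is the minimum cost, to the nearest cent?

$6.44

Cost per g of protein: kidney beans $0.0591, peanut butter $0.0667, chicken breast $0.0712, Greek yogurt $0.0735, bell pepper $0.5000.
With no serving limits, use only kidney beans: 109 g / 11 g = 9.909 servings × $0.65 = $6.44.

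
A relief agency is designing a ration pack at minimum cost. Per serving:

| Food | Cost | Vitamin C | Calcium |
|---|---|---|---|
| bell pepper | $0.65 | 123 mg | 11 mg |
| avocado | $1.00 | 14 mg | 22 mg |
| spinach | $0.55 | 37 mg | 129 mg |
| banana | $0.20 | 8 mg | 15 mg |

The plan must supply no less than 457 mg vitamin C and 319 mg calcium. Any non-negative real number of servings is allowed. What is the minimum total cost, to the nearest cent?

This is a tiny linear program; its minimum lies at a vertex of the feasible set. List the vertices and price them.
bell pepper only: max(457/123, 319/11) = 29 servings → $18.85.
avocado only: max(457/14, 319/22) = 32.64 servings → $32.64.
spinach only: max(457/37, 319/129) = 12.35 servings → $6.79.
banana only: max(457/8, 319/15) = 57.12 servings → $11.43.
bell pepper + avocado with both tight: 2.19 servings and 13.41 servings → $14.83.
bell pepper + spinach with both tight: 3.05 servings and 2.213 servings → $3.20.
bell pepper + banana with both tight: 2.449 servings and 19.47 servings → $5.49.
avocado + spinach: intersection lies outside the first quadrant.
avocado + banana: the both-tight solution has a negative serving — not a feasible corner.
spinach + banana with both targets exact would need a negative amount; discard.
Cheapest feasible corner: $3.20.

$3.20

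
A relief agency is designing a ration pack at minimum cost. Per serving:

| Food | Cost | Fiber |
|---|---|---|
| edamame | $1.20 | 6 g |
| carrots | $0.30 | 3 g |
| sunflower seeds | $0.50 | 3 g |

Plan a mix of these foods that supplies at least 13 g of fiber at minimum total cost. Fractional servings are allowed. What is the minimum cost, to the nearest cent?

$1.30

Cost per g of fiber: carrots $0.1000, sunflower seeds $0.1667, edamame $0.2000.
With no serving limits, use only carrots: 13 g / 3 g = 4.333 servings × $0.30 = $1.30.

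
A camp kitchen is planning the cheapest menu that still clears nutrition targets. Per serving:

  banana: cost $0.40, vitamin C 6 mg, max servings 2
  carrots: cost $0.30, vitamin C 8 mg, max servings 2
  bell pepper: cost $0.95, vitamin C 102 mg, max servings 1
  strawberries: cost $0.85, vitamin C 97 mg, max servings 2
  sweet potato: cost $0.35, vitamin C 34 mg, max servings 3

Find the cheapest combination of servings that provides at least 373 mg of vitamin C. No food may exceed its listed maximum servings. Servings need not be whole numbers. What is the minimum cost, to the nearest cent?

$3.44

Cost per mg of vitamin C: strawberries $0.0088, bell pepper $0.0093, sweet potato $0.0103, carrots $0.0375, banana $0.0667.
Take 2 servings of strawberries: +194.0 mg vitamin C for $1.70 (total $1.70, still need 179.0 mg).
Take 1 serving of bell pepper: +102.0 mg vitamin C for $0.95 (total $2.65, still need 77.0 mg).
Take 2.265 servings of sweet potato: +77.0 mg vitamin C for $0.79 (total $3.44, still need 0.0 mg).
Greedy by cheapest-per-mg is optimal for a single linear constraint, so the minimum cost is $3.44.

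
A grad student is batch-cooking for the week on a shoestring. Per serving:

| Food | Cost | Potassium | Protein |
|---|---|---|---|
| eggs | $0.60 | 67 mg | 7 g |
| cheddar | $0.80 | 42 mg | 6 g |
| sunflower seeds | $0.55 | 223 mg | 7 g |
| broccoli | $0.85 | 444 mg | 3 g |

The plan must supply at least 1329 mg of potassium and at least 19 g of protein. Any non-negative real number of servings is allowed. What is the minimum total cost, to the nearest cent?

At the optimum either one food covers both requirements or two foods hit both targets exactly; no other combination can be cheaper.
eggs only: max(1329/67, 19/7) = 19.84 servings → $11.90.
cheddar only: max(1329/42, 19/6) = 31.64 servings → $25.31.
sunflower seeds only: max(1329/223, 19/7) = 5.96 servings → $3.28.
broccoli only: max(1329/444, 19/3) = 6.333 servings → $5.38.
eggs + cheddar: intersection lies outside the first quadrant.
eggs + sunflower seeds: the both-tight solution has a negative serving — not a feasible corner.
eggs + broccoli with both tight: 1.53 servings and 2.762 servings → $3.27.
cheddar + sunflower seeds: intersection lies outside the first quadrant.
cheddar + broccoli with both tight: 1.753 servings and 2.827 servings → $3.81.
sunflower seeds + broccoli with both tight: 1.824 servings and 2.077 servings → $2.77.
So the least-cost plan costs $2.77.

$2.77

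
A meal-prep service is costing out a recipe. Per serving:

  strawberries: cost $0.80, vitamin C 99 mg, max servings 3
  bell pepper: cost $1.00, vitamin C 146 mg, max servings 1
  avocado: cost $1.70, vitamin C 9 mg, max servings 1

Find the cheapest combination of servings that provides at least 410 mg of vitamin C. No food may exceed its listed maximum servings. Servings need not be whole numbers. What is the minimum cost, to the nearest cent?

Cost per mg of vitamin C: bell pepper $0.0068, strawberries $0.0081, avocado $0.1889.
Take 1 serving of bell pepper: +146.0 mg vitamin C for $1.00 (total $1.00, still need 264.0 mg).
Take 2.667 servings of strawberries: +264.0 mg vitamin C for $2.13 (total $3.13, still need 0.0 mg).
Greedy by cheapest-per-mg is optimal for a single linear constraint, so the minimum cost is $3.13.

$3.13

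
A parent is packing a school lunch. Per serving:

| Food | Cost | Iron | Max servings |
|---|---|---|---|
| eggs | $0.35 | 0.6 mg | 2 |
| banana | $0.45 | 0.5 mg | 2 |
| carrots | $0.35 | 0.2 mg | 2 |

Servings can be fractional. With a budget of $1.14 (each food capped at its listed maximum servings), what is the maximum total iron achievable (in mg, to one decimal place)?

Iron per dollar: eggs 1.714, banana 1.111, carrots 0.5714.
Take 2 servings of eggs: spends $0.70, +1.2 mg iron (running total 1.2 mg).
Take 0.9778 servings of banana: spends $0.44, +0.5 mg iron (running total 1.7 mg).
Greedy by best ratio exhausts the cost allowance optimally: 1.7 mg.

1.7 mg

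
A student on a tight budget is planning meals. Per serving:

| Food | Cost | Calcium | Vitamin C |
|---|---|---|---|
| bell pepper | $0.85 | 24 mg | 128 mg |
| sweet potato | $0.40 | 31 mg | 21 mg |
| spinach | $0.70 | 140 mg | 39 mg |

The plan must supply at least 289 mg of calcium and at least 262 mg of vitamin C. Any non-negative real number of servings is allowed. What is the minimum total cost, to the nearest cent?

$2.54

With two linear requirements the optimum uses one or two foods; enumerate the corners.
bell pepper only: max(289/24, 262/128) = 12.04 servings → $10.24.
sweet potato only: max(289/31, 262/21) = 12.48 servings → $4.99.
spinach only: max(289/140, 262/39) = 6.718 servings → $4.70.
bell pepper + sweet potato with both tight: 0.5927 servings and 8.864 servings → $4.05.
bell pepper + spinach with both tight: 1.496 servings and 1.808 servings → $2.54.
sweet potato + spinach with both targets exact would need a negative amount; discard.
So the least-cost plan costs $2.54.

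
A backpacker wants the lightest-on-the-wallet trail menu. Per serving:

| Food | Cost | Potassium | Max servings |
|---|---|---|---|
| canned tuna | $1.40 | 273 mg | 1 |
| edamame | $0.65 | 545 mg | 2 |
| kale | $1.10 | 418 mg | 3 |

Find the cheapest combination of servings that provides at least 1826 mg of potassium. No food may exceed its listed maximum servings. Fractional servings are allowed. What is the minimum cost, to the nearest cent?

$3.24

Cost per mg of potassium: edamame $0.0012, kale $0.0026, canned tuna $0.0051.
Take 2 servings of edamame: +1090.0 mg potassium for $1.30 (total $1.30, still need 736.0 mg).
Take 1.761 servings of kale: +736.0 mg potassium for $1.94 (total $3.24, still need 0.0 mg).
Greedy by cheapest-per-mg is optimal for a single linear constraint, so the minimum cost is $3.24.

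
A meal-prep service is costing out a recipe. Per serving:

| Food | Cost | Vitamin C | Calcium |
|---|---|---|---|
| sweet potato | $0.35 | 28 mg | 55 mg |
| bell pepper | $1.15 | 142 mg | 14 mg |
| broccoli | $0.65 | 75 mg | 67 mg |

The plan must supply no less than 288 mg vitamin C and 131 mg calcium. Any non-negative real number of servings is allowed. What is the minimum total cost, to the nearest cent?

For a min-cost LP with two ≥-constraints, a basic feasible solution has at most two positive variables.
sweet potato only: max(288/28, 131/55) = 10.29 servings → $3.60.
bell pepper only: max(288/142, 131/14) = 9.357 servings → $10.76.
broccoli only: max(288/75, 131/67) = 3.84 servings → $2.50.
sweet potato + bell pepper with both tight: 1.964 servings and 1.641 servings → $2.57.
sweet potato + broccoli: the both-tight solution has a negative serving — not a feasible corner.
bell pepper + broccoli with both tight: 1.119 servings and 1.721 servings → $2.41.
Cheapest feasible corner: $2.41.

$2.41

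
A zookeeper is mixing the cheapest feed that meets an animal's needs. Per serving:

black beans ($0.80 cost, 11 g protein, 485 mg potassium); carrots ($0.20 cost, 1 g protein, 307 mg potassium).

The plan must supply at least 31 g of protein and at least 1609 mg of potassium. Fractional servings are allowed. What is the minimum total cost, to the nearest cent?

$2.37

An LP optimum is at a vertex; with two nutrient constraints at most two foods are used. Check each candidate.
black beans only: max(31/11, 1609/485) = 3.318 servings → $2.65.
carrots only: max(31/1, 1609/307) = 31 servings → $6.20.
black beans + carrots with both tight: 2.734 servings and 0.9212 servings → $2.37.
So the least-cost plan costs $2.37.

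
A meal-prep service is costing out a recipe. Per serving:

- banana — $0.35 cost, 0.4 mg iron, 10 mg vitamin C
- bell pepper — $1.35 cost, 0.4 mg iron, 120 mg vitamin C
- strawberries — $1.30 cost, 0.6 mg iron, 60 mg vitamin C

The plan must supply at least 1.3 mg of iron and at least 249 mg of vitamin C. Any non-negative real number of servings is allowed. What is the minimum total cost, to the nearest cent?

Compare the cost at each extreme point of the feasible region.
banana only: max(1.3/0.4, 249/10) = 24.9 servings → $8.71.
bell pepper only: max(1.3/0.4, 249/120) = 3.25 servings → $4.39.
strawberries only: max(1.3/0.6, 249/60) = 4.15 servings → $5.39.
banana + bell pepper with both tight: 1.282 servings and 1.968 servings → $3.11.
banana + strawberries: the both-tight solution has a negative serving — not a feasible corner.
bell pepper + strawberries with both tight: 1.488 servings and 1.175 servings → $3.54.
So the least-cost plan costs $3.11.

$3.11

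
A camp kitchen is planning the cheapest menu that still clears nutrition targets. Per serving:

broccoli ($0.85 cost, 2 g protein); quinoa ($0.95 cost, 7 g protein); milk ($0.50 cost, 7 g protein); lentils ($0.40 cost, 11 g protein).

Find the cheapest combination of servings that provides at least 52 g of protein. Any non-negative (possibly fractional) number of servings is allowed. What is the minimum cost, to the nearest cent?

Cost per g of protein: lentils $0.0364, milk $0.0714, quinoa $0.1357, broccoli $0.4250.
With no serving limits, use only lentils: 52 g / 11 g = 4.727 servings × $0.40 = $1.89.

$1.89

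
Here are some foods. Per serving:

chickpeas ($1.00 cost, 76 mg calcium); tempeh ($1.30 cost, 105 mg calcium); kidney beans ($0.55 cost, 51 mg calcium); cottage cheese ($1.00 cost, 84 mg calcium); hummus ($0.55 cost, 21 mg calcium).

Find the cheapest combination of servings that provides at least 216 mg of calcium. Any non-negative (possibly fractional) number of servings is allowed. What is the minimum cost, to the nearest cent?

$2.33

Cost per mg of calcium: kidney beans $0.0108, cottage cheese $0.0119, tempeh $0.0124, chickpeas $0.0132, hummus $0.0262.
With no serving limits, use only kidney beans: 216 mg / 51 mg = 4.235 servings × $0.55 = $2.33.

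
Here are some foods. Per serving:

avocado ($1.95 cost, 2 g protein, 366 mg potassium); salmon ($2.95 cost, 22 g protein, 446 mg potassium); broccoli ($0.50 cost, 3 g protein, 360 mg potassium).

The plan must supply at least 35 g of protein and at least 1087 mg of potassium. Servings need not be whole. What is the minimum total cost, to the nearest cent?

An LP optimum is at a vertex; with two nutrient constraints at most two foods are used. Check each candidate.
avocado only: max(35/2, 1087/366) = 17.5 servings → $34.12.
salmon only: max(35/22, 1087/446) = 2.437 servings → $7.19.
broccoli only: max(35/3, 1087/360) = 11.67 servings → $5.83.
avocado + salmon with both tight: 1.16 servings and 1.485 servings → $6.64.
avocado + broccoli: intersection lies outside the first quadrant.
salmon + broccoli with both tight: 1.419 servings and 1.262 servings → $4.82.
The minimum over all feasible corners is $4.82.

$4.82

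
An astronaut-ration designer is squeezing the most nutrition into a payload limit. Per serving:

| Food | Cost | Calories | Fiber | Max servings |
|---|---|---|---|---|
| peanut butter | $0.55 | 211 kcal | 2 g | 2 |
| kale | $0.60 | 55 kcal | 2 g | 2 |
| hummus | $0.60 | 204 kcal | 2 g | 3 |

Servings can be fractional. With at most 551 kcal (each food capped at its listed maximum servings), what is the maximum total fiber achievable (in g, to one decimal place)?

Fiber per kcal: kale 0.03636, hummus 0.009804, peanut butter 0.009479.
Take 2 servings of kale: uses 110 kcal, +4.0 g fiber (running total 4.0 g).
Take 2.162 servings of hummus: uses 441 kcal, +4.3 g fiber (running total 8.3 g).
Filling greedily by fiber-per-kcal is optimal for one linear limit, giving 8.3 g.

8.3 g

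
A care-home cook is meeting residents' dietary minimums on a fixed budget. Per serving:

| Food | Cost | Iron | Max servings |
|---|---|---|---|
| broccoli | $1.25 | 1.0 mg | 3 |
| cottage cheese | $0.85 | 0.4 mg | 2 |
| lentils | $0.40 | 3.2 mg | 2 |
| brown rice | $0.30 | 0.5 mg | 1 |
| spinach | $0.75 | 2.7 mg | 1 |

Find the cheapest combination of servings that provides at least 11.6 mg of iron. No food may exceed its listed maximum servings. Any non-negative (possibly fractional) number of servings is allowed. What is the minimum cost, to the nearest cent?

Cost per mg of iron: lentils $0.1250, spinach $0.2778, brown rice $0.6000, broccoli $1.2500, cottage cheese $2.1250.
Take 2 servings of lentils: +6.4 mg iron for $0.80 (total $0.80, still need 5.2 mg).
Take 1 serving of spinach: +2.7 mg iron for $0.75 (total $1.55, still need 2.5 mg).
Take 1 serving of brown rice: +0.5 mg iron for $0.30 (total $1.85, still need 2.0 mg).
Take 2 servings of broccoli: +2.0 mg iron for $2.50 (total $4.35, still need 0.0 mg).
Greedy by cheapest-per-mg is optimal for a single linear constraint, so the minimum cost is $4.35.

$4.35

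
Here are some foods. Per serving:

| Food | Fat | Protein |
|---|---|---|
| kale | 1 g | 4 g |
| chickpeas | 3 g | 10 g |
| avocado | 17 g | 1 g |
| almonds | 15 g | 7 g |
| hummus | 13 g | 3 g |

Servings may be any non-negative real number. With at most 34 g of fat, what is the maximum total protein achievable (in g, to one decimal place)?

136.0 g

Protein per g fat: kale 4, chickpeas 3.333, almonds 0.4667, hummus 0.2308, avocado 0.05882.
With no serving limits, spend the whole fat allowance on kale: 34 g / 1 g × 4 g = 136.0 g.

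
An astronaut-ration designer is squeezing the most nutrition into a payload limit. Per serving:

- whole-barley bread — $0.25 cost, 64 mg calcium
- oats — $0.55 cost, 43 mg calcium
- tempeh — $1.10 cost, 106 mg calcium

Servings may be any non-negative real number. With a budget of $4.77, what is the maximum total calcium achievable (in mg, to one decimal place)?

1221.1 mg

Calcium per dollar: whole-barley bread 256, tempeh 96.36, oats 78.18.
With no serving limits, spend the whole cost allowance on whole-barley bread: $4.77 / $0.25 × 64 mg = 1221.1 mg.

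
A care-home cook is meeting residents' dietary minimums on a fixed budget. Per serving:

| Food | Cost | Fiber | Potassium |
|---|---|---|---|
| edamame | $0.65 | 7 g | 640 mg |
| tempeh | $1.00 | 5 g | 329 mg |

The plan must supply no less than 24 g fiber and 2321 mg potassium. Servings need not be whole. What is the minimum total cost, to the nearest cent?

At the optimum either one food covers both requirements or two foods hit both targets exactly; no other combination can be cheaper.
edamame only: max(24/7, 2321/640) = 3.627 servings → $2.36.
tempeh only: max(24/5, 2321/329) = 7.055 servings → $7.05.
edamame + tempeh with both targets exact would need a negative amount; discard.
Cheapest feasible corner: $2.36.

$2.36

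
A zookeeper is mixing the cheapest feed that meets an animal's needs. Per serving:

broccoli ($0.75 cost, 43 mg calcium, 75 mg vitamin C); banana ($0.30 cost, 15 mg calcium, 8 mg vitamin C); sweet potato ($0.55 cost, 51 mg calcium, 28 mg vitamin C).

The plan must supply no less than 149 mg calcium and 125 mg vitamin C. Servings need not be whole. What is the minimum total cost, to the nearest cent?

Two binding constraints pin down two serving amounts, so the optimal mix uses at most two foods. The candidates are each food alone (scaled to the tighter of calcium/vitamin C) and each pair with both constraints tight.
broccoli only: max(149/43, 125/75) = 3.465 servings → $2.60.
banana only: max(149/15, 125/8) = 15.62 servings → $4.69.
sweet potato only: max(149/51, 125/28) = 4.464 servings → $2.46.
broccoli + banana with both tight: 0.8745 servings and 7.426 servings → $2.88.
broccoli + sweet potato with both tight: 0.8405 servings and 2.213 servings → $1.85.
banana + sweet potato with both targets exact would need a negative amount; discard.
The minimum over all feasible corners is $1.85.

$1.85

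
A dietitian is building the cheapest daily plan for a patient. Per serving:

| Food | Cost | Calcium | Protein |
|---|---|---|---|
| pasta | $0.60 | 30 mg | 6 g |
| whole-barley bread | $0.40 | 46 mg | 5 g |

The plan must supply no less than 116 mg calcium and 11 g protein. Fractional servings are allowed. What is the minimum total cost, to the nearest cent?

A basic optimal solution has at most two foods positive. Try each food alone and each pair with both targets met exactly.
pasta only: max(116/30, 11/6) = 3.867 servings → $2.32.
whole-barley bread only: max(116/46, 11/5) = 2.522 servings → $1.01.
pasta + whole-barley bread: the both-tight solution has a negative serving — not a feasible corner.
So the least-cost plan costs $1.01.

$1.01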